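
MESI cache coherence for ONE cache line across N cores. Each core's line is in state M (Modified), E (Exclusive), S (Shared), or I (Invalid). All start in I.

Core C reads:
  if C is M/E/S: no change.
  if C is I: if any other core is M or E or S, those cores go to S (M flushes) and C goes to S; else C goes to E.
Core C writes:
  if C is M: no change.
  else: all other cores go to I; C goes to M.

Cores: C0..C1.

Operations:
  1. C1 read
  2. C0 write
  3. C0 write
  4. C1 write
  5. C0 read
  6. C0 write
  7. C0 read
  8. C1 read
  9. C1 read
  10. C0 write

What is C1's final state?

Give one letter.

Answer: I

Derivation:
Op 1: C1 read [C1 read from I: no other sharers -> C1=E (exclusive)] -> [I,E]
Op 2: C0 write [C0 write: invalidate ['C1=E'] -> C0=M] -> [M,I]
Op 3: C0 write [C0 write: already M (modified), no change] -> [M,I]
Op 4: C1 write [C1 write: invalidate ['C0=M'] -> C1=M] -> [I,M]
Op 5: C0 read [C0 read from I: others=['C1=M'] -> C0=S, others downsized to S] -> [S,S]
Op 6: C0 write [C0 write: invalidate ['C1=S'] -> C0=M] -> [M,I]
Op 7: C0 read [C0 read: already in M, no change] -> [M,I]
Op 8: C1 read [C1 read from I: others=['C0=M'] -> C1=S, others downsized to S] -> [S,S]
Op 9: C1 read [C1 read: already in S, no change] -> [S,S]
Op 10: C0 write [C0 write: invalidate ['C1=S'] -> C0=M] -> [M,I]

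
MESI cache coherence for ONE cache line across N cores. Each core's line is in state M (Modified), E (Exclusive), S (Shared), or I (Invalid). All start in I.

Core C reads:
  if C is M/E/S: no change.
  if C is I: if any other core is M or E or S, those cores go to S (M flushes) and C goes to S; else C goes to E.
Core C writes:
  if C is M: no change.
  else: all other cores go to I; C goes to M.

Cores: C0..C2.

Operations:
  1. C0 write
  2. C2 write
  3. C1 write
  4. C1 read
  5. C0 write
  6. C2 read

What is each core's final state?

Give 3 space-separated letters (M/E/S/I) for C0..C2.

Answer: S I S

Derivation:
Op 1: C0 write [C0 write: invalidate none -> C0=M] -> [M,I,I]
Op 2: C2 write [C2 write: invalidate ['C0=M'] -> C2=M] -> [I,I,M]
Op 3: C1 write [C1 write: invalidate ['C2=M'] -> C1=M] -> [I,M,I]
Op 4: C1 read [C1 read: already in M, no change] -> [I,M,I]
Op 5: C0 write [C0 write: invalidate ['C1=M'] -> C0=M] -> [M,I,I]
Op 6: C2 read [C2 read from I: others=['C0=M'] -> C2=S, others downsized to S] -> [S,I,S]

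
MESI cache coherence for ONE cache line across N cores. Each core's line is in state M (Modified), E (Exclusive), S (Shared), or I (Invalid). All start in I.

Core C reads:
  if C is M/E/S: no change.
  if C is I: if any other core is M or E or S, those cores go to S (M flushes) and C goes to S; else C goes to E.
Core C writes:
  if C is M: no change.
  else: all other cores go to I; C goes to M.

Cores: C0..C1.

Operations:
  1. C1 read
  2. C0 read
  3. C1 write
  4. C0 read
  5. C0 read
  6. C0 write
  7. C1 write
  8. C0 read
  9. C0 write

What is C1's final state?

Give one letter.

Answer: I

Derivation:
Op 1: C1 read [C1 read from I: no other sharers -> C1=E (exclusive)] -> [I,E]
Op 2: C0 read [C0 read from I: others=['C1=E'] -> C0=S, others downsized to S] -> [S,S]
Op 3: C1 write [C1 write: invalidate ['C0=S'] -> C1=M] -> [I,M]
Op 4: C0 read [C0 read from I: others=['C1=M'] -> C0=S, others downsized to S] -> [S,S]
Op 5: C0 read [C0 read: already in S, no change] -> [S,S]
Op 6: C0 write [C0 write: invalidate ['C1=S'] -> C0=M] -> [M,I]
Op 7: C1 write [C1 write: invalidate ['C0=M'] -> C1=M] -> [I,M]
Op 8: C0 read [C0 read from I: others=['C1=M'] -> C0=S, others downsized to S] -> [S,S]
Op 9: C0 write [C0 write: invalidate ['C1=S'] -> C0=M] -> [M,I]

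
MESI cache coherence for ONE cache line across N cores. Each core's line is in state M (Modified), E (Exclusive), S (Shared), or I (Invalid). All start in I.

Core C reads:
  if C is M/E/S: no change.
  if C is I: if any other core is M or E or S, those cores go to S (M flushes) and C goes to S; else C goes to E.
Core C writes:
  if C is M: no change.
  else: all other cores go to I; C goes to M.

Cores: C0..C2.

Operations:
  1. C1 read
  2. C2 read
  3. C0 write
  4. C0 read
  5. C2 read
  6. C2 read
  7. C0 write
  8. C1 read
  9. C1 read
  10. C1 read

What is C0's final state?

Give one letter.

Answer: S

Derivation:
Op 1: C1 read [C1 read from I: no other sharers -> C1=E (exclusive)] -> [I,E,I]
Op 2: C2 read [C2 read from I: others=['C1=E'] -> C2=S, others downsized to S] -> [I,S,S]
Op 3: C0 write [C0 write: invalidate ['C1=S', 'C2=S'] -> C0=M] -> [M,I,I]
Op 4: C0 read [C0 read: already in M, no change] -> [M,I,I]
Op 5: C2 read [C2 read from I: others=['C0=M'] -> C2=S, others downsized to S] -> [S,I,S]
Op 6: C2 read [C2 read: already in S, no change] -> [S,I,S]
Op 7: C0 write [C0 write: invalidate ['C2=S'] -> C0=M] -> [M,I,I]
Op 8: C1 read [C1 read from I: others=['C0=M'] -> C1=S, others downsized to S] -> [S,S,I]
Op 9: C1 read [C1 read: already in S, no change] -> [S,S,I]
Op 10: C1 read [C1 read: already in S, no change] -> [S,S,I]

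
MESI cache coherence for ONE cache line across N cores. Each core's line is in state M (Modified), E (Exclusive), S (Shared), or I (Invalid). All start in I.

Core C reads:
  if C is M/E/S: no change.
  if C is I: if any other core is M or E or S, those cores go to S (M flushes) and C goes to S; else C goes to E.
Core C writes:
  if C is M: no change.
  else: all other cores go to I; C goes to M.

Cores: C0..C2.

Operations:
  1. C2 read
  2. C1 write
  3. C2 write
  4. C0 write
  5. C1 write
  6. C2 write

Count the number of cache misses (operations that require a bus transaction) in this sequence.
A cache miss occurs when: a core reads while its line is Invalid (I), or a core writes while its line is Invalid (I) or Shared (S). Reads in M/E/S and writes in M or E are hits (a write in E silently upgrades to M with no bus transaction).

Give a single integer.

Answer: 6

Derivation:
Op 1: C2 read [C2 read from I: no other sharers -> C2=E (exclusive)] -> [I,I,E] [MISS #1: read from I]
Op 2: C1 write [C1 write: invalidate ['C2=E'] -> C1=M] -> [I,M,I] [MISS #2: write from I]
Op 3: C2 write [C2 write: invalidate ['C1=M'] -> C2=M] -> [I,I,M] [MISS #3: write from I]
Op 4: C0 write [C0 write: invalidate ['C2=M'] -> C0=M] -> [M,I,I] [MISS #4: write from I]
Op 5: C1 write [C1 write: invalidate ['C0=M'] -> C1=M] -> [I,M,I] [MISS #5: write from I]
Op 6: C2 write [C2 write: invalidate ['C1=M'] -> C2=M] -> [I,I,M] [MISS #6: write from I]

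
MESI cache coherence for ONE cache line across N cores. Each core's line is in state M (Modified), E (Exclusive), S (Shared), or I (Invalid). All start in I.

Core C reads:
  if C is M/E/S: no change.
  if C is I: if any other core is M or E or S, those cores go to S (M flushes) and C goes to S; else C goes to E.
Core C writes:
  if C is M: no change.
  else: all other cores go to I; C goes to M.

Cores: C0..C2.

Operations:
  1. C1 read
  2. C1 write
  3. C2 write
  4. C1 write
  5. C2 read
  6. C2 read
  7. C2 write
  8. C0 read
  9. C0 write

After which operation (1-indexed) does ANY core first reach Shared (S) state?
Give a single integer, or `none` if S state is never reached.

Op 1: C1 read [C1 read from I: no other sharers -> C1=E (exclusive)] -> [I,E,I]
Op 2: C1 write [C1 write: invalidate none -> C1=M] -> [I,M,I]
Op 3: C2 write [C2 write: invalidate ['C1=M'] -> C2=M] -> [I,I,M]
Op 4: C1 write [C1 write: invalidate ['C2=M'] -> C1=M] -> [I,M,I]
Op 5: C2 read [C2 read from I: others=['C1=M'] -> C2=S, others downsized to S] -> [I,S,S]
  -> First S state at op 5; remaining ops need not be traced.

Answer: 5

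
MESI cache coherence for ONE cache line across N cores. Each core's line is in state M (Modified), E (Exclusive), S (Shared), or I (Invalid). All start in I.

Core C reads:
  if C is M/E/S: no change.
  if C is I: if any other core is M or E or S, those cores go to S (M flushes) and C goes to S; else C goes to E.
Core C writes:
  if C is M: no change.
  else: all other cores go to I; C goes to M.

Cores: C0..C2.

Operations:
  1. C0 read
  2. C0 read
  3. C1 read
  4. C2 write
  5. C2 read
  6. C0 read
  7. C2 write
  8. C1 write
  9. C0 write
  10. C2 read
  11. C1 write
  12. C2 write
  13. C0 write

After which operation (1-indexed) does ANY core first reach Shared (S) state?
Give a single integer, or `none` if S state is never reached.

Answer: 3

Derivation:
Op 1: C0 read [C0 read from I: no other sharers -> C0=E (exclusive)] -> [E,I,I]
Op 2: C0 read [C0 read: already in E, no change] -> [E,I,I]
Op 3: C1 read [C1 read from I: others=['C0=E'] -> C1=S, others downsized to S] -> [S,S,I]
  -> First S state at op 3; remaining ops need not be traced.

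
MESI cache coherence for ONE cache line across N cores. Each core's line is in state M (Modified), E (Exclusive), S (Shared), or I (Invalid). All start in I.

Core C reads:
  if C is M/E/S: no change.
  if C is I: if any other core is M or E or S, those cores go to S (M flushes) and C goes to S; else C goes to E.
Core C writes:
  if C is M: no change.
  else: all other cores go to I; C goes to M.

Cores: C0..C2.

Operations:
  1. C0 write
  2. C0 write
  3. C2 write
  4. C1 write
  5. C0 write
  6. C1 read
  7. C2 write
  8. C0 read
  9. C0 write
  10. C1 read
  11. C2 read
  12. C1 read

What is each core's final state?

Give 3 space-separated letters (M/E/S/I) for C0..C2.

Op 1: C0 write [C0 write: invalidate none -> C0=M] -> [M,I,I]
Op 2: C0 write [C0 write: already M (modified), no change] -> [M,I,I]
Op 3: C2 write [C2 write: invalidate ['C0=M'] -> C2=M] -> [I,I,M]
Op 4: C1 write [C1 write: invalidate ['C2=M'] -> C1=M] -> [I,M,I]
Op 5: C0 write [C0 write: invalidate ['C1=M'] -> C0=M] -> [M,I,I]
Op 6: C1 read [C1 read from I: others=['C0=M'] -> C1=S, others downsized to S] -> [S,S,I]
Op 7: C2 write [C2 write: invalidate ['C0=S', 'C1=S'] -> C2=M] -> [I,I,M]
Op 8: C0 read [C0 read from I: others=['C2=M'] -> C0=S, others downsized to S] -> [S,I,S]
Op 9: C0 write [C0 write: invalidate ['C2=S'] -> C0=M] -> [M,I,I]
Op 10: C1 read [C1 read from I: others=['C0=M'] -> C1=S, others downsized to S] -> [S,S,I]
Op 11: C2 read [C2 read from I: others=['C0=S', 'C1=S'] -> C2=S, others downsized to S] -> [S,S,S]
Op 12: C1 read [C1 read: already in S, no change] -> [S,S,S]

Answer: S S S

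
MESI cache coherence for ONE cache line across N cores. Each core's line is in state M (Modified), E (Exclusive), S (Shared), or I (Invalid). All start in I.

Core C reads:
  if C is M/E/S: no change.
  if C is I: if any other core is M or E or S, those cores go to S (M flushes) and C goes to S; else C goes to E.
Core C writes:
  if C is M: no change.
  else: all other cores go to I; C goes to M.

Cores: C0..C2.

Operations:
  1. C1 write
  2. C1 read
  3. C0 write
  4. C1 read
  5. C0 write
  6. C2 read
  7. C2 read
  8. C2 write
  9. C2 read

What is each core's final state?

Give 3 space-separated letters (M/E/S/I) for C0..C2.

Op 1: C1 write [C1 write: invalidate none -> C1=M] -> [I,M,I]
Op 2: C1 read [C1 read: already in M, no change] -> [I,M,I]
Op 3: C0 write [C0 write: invalidate ['C1=M'] -> C0=M] -> [M,I,I]
Op 4: C1 read [C1 read from I: others=['C0=M'] -> C1=S, others downsized to S] -> [S,S,I]
Op 5: C0 write [C0 write: invalidate ['C1=S'] -> C0=M] -> [M,I,I]
Op 6: C2 read [C2 read from I: others=['C0=M'] -> C2=S, others downsized to S] -> [S,I,S]
Op 7: C2 read [C2 read: already in S, no change] -> [S,I,S]
Op 8: C2 write [C2 write: invalidate ['C0=S'] -> C2=M] -> [I,I,M]
Op 9: C2 read [C2 read: already in M, no change] -> [I,I,M]

Answer: I I M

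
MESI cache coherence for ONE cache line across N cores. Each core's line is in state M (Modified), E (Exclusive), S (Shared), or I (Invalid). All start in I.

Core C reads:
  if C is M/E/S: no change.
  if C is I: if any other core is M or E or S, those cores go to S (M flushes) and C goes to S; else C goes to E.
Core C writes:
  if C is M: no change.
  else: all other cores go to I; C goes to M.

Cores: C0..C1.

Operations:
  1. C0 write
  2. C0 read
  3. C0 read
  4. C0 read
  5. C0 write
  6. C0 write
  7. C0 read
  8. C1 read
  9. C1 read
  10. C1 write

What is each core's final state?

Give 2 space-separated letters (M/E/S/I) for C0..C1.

Op 1: C0 write [C0 write: invalidate none -> C0=M] -> [M,I]
Op 2: C0 read [C0 read: already in M, no change] -> [M,I]
Op 3: C0 read [C0 read: already in M, no change] -> [M,I]
Op 4: C0 read [C0 read: already in M, no change] -> [M,I]
Op 5: C0 write [C0 write: already M (modified), no change] -> [M,I]
Op 6: C0 write [C0 write: already M (modified), no change] -> [M,I]
Op 7: C0 read [C0 read: already in M, no change] -> [M,I]
Op 8: C1 read [C1 read from I: others=['C0=M'] -> C1=S, others downsized to S] -> [S,S]
Op 9: C1 read [C1 read: already in S, no change] -> [S,S]
Op 10: C1 write [C1 write: invalidate ['C0=S'] -> C1=M] -> [I,M]

Answer: I M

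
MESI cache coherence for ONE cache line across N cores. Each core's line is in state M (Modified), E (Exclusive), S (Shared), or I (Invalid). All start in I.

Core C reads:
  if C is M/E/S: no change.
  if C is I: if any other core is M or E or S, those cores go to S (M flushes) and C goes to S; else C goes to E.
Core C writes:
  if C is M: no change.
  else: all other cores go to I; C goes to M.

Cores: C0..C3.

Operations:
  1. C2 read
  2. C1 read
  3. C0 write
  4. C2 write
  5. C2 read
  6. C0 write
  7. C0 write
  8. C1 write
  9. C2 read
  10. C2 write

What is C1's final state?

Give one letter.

Op 1: C2 read [C2 read from I: no other sharers -> C2=E (exclusive)] -> [I,I,E,I]
Op 2: C1 read [C1 read from I: others=['C2=E'] -> C1=S, others downsized to S] -> [I,S,S,I]
Op 3: C0 write [C0 write: invalidate ['C1=S', 'C2=S'] -> C0=M] -> [M,I,I,I]
Op 4: C2 write [C2 write: invalidate ['C0=M'] -> C2=M] -> [I,I,M,I]
Op 5: C2 read [C2 read: already in M, no change] -> [I,I,M,I]
Op 6: C0 write [C0 write: invalidate ['C2=M'] -> C0=M] -> [M,I,I,I]
Op 7: C0 write [C0 write: already M (modified), no change] -> [M,I,I,I]
Op 8: C1 write [C1 write: invalidate ['C0=M'] -> C1=M] -> [I,M,I,I]
Op 9: C2 read [C2 read from I: others=['C1=M'] -> C2=S, others downsized to S] -> [I,S,S,I]
Op 10: C2 write [C2 write: invalidate ['C1=S'] -> C2=M] -> [I,I,M,I]

Answer: I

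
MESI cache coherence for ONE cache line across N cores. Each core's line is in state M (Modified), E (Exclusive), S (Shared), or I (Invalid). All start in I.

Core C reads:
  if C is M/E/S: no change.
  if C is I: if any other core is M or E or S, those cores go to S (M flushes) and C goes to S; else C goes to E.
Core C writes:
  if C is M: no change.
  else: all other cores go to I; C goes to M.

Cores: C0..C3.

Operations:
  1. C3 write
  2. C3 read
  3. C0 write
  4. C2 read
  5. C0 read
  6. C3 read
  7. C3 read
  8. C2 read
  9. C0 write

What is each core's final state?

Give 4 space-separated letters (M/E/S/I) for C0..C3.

Answer: M I I I

Derivation:
Op 1: C3 write [C3 write: invalidate none -> C3=M] -> [I,I,I,M]
Op 2: C3 read [C3 read: already in M, no change] -> [I,I,I,M]
Op 3: C0 write [C0 write: invalidate ['C3=M'] -> C0=M] -> [M,I,I,I]
Op 4: C2 read [C2 read from I: others=['C0=M'] -> C2=S, others downsized to S] -> [S,I,S,I]
Op 5: C0 read [C0 read: already in S, no change] -> [S,I,S,I]
Op 6: C3 read [C3 read from I: others=['C0=S', 'C2=S'] -> C3=S, others downsized to S] -> [S,I,S,S]
Op 7: C3 read [C3 read: already in S, no change] -> [S,I,S,S]
Op 8: C2 read [C2 read: already in S, no change] -> [S,I,S,S]
Op 9: C0 write [C0 write: invalidate ['C2=S', 'C3=S'] -> C0=M] -> [M,I,I,I]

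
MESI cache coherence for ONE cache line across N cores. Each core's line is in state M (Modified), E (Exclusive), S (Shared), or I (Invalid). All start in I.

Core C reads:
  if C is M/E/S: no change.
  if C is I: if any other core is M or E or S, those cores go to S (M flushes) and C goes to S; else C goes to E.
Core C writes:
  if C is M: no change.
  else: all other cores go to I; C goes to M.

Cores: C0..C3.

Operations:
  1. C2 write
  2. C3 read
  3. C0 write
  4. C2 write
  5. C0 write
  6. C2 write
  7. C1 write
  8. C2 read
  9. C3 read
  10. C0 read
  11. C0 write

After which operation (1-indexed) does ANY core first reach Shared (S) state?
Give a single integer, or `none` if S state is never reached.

Answer: 2

Derivation:
Op 1: C2 write [C2 write: invalidate none -> C2=M] -> [I,I,M,I]
Op 2: C3 read [C3 read from I: others=['C2=M'] -> C3=S, others downsized to S] -> [I,I,S,S]
  -> First S state at op 2; remaining ops need not be traced.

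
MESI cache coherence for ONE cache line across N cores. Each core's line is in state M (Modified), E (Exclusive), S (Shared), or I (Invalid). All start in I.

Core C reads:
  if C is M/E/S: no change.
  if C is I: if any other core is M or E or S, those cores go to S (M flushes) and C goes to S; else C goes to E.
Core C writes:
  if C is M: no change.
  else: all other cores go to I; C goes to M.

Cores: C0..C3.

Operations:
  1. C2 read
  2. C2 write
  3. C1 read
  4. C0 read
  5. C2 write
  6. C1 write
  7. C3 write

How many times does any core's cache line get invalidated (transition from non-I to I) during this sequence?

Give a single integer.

Answer: 4

Derivation:
Op 1: C2 read [C2 read from I: no other sharers -> C2=E (exclusive)] -> [I,I,E,I] (invalidations this op: 0; running total: 0)
Op 2: C2 write [C2 write: invalidate none -> C2=M] -> [I,I,M,I] (invalidations this op: 0; running total: 0)
Op 3: C1 read [C1 read from I: others=['C2=M'] -> C1=S, others downsized to S] -> [I,S,S,I] (invalidations this op: 0; running total: 0)
Op 4: C0 read [C0 read from I: others=['C1=S', 'C2=S'] -> C0=S, others downsized to S] -> [S,S,S,I] (invalidations this op: 0; running total: 0)
Op 5: C2 write [C2 write: invalidate ['C0=S', 'C1=S'] -> C2=M] -> [I,I,M,I] (invalidations this op: 2; running total: 2)
Op 6: C1 write [C1 write: invalidate ['C2=M'] -> C1=M] -> [I,M,I,I] (invalidations this op: 1; running total: 3)
Op 7: C3 write [C3 write: invalidate ['C1=M'] -> C3=M] -> [I,I,I,M] (invalidations this op: 1; running total: 4)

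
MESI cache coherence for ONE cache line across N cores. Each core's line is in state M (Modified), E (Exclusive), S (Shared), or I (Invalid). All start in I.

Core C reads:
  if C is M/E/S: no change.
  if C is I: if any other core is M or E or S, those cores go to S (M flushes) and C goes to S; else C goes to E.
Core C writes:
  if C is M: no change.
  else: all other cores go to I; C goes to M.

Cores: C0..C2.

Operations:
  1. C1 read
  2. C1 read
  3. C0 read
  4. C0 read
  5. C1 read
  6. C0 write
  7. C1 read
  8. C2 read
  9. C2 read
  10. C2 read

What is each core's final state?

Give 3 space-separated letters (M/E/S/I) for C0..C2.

Op 1: C1 read [C1 read from I: no other sharers -> C1=E (exclusive)] -> [I,E,I]
Op 2: C1 read [C1 read: already in E, no change] -> [I,E,I]
Op 3: C0 read [C0 read from I: others=['C1=E'] -> C0=S, others downsized to S] -> [S,S,I]
Op 4: C0 read [C0 read: already in S, no change] -> [S,S,I]
Op 5: C1 read [C1 read: already in S, no change] -> [S,S,I]
Op 6: C0 write [C0 write: invalidate ['C1=S'] -> C0=M] -> [M,I,I]
Op 7: C1 read [C1 read from I: others=['C0=M'] -> C1=S, others downsized to S] -> [S,S,I]
Op 8: C2 read [C2 read from I: others=['C0=S', 'C1=S'] -> C2=S, others downsized to S] -> [S,S,S]
Op 9: C2 read [C2 read: already in S, no change] -> [S,S,S]
Op 10: C2 read [C2 read: already in S, no change] -> [S,S,S]

Answer: S S S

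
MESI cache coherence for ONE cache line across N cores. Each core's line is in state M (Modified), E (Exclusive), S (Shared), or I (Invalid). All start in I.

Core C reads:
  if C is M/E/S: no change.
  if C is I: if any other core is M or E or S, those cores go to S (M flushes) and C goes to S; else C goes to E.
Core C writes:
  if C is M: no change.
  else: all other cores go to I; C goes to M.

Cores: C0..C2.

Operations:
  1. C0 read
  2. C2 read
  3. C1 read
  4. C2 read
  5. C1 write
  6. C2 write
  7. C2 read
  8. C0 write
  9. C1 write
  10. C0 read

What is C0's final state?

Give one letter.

Answer: S

Derivation:
Op 1: C0 read [C0 read from I: no other sharers -> C0=E (exclusive)] -> [E,I,I]
Op 2: C2 read [C2 read from I: others=['C0=E'] -> C2=S, others downsized to S] -> [S,I,S]
Op 3: C1 read [C1 read from I: others=['C0=S', 'C2=S'] -> C1=S, others downsized to S] -> [S,S,S]
Op 4: C2 read [C2 read: already in S, no change] -> [S,S,S]
Op 5: C1 write [C1 write: invalidate ['C0=S', 'C2=S'] -> C1=M] -> [I,M,I]
Op 6: C2 write [C2 write: invalidate ['C1=M'] -> C2=M] -> [I,I,M]
Op 7: C2 read [C2 read: already in M, no change] -> [I,I,M]
Op 8: C0 write [C0 write: invalidate ['C2=M'] -> C0=M] -> [M,I,I]
Op 9: C1 write [C1 write: invalidate ['C0=M'] -> C1=M] -> [I,M,I]
Op 10: C0 read [C0 read from I: others=['C1=M'] -> C0=S, others downsized to S] -> [S,S,I]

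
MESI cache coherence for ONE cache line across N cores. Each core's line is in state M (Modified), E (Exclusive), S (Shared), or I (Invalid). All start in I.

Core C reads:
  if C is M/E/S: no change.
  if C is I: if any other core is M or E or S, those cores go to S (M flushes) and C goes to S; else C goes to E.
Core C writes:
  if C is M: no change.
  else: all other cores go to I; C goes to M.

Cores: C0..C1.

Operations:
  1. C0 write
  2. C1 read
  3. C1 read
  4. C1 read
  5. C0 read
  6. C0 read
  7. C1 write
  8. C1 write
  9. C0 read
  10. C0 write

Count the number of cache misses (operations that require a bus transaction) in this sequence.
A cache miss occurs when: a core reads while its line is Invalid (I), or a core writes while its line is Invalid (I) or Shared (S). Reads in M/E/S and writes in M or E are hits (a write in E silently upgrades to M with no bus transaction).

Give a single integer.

Op 1: C0 write [C0 write: invalidate none -> C0=M] -> [M,I] [MISS #1: write from I]
Op 2: C1 read [C1 read from I: others=['C0=M'] -> C1=S, others downsized to S] -> [S,S] [MISS #2: read from I]
Op 3: C1 read [C1 read: already in S, no change] -> [S,S] [hit: read from S]
Op 4: C1 read [C1 read: already in S, no change] -> [S,S] [hit: read from S]
Op 5: C0 read [C0 read: already in S, no change] -> [S,S] [hit: read from S]
Op 6: C0 read [C0 read: already in S, no change] -> [S,S] [hit: read from S]
Op 7: C1 write [C1 write: invalidate ['C0=S'] -> C1=M] -> [I,M] [MISS #3: write from S]
Op 8: C1 write [C1 write: already M (modified), no change] -> [I,M] [hit: write from M]
Op 9: C0 read [C0 read from I: others=['C1=M'] -> C0=S, others downsized to S] -> [S,S] [MISS #4: read from I]
Op 10: C0 write [C0 write: invalidate ['C1=S'] -> C0=M] -> [M,I] [MISS #5: write from S]

Answer: 5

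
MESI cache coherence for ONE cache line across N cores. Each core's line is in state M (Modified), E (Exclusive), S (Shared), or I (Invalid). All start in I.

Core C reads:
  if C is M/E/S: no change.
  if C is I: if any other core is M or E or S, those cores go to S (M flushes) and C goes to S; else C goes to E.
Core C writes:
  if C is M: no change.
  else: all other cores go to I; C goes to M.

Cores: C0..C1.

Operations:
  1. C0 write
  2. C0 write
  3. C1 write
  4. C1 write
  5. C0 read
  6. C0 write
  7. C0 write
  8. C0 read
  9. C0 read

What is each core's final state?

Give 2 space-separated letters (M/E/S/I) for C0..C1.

Op 1: C0 write [C0 write: invalidate none -> C0=M] -> [M,I]
Op 2: C0 write [C0 write: already M (modified), no change] -> [M,I]
Op 3: C1 write [C1 write: invalidate ['C0=M'] -> C1=M] -> [I,M]
Op 4: C1 write [C1 write: already M (modified), no change] -> [I,M]
Op 5: C0 read [C0 read from I: others=['C1=M'] -> C0=S, others downsized to S] -> [S,S]
Op 6: C0 write [C0 write: invalidate ['C1=S'] -> C0=M] -> [M,I]
Op 7: C0 write [C0 write: already M (modified), no change] -> [M,I]
Op 8: C0 read [C0 read: already in M, no change] -> [M,I]
Op 9: C0 read [C0 read: already in M, no change] -> [M,I]

Answer: M I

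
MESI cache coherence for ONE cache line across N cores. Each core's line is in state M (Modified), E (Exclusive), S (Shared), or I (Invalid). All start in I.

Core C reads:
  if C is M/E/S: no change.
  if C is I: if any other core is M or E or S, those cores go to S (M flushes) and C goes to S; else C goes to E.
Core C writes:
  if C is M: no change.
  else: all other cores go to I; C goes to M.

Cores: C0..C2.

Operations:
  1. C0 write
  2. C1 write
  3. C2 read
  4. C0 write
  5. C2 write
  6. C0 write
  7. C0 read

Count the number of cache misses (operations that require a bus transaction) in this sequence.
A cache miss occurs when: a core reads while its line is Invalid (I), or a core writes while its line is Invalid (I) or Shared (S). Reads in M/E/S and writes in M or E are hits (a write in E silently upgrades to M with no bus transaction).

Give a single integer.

Answer: 6

Derivation:
Op 1: C0 write [C0 write: invalidate none -> C0=M] -> [M,I,I] [MISS #1: write from I]
Op 2: C1 write [C1 write: invalidate ['C0=M'] -> C1=M] -> [I,M,I] [MISS #2: write from I]
Op 3: C2 read [C2 read from I: others=['C1=M'] -> C2=S, others downsized to S] -> [I,S,S] [MISS #3: read from I]
Op 4: C0 write [C0 write: invalidate ['C1=S', 'C2=S'] -> C0=M] -> [M,I,I] [MISS #4: write from I]
Op 5: C2 write [C2 write: invalidate ['C0=M'] -> C2=M] -> [I,I,M] [MISS #5: write from I]
Op 6: C0 write [C0 write: invalidate ['C2=M'] -> C0=M] -> [M,I,I] [MISS #6: write from I]
Op 7: C0 read [C0 read: already in M, no change] -> [M,I,I] [hit: read from M]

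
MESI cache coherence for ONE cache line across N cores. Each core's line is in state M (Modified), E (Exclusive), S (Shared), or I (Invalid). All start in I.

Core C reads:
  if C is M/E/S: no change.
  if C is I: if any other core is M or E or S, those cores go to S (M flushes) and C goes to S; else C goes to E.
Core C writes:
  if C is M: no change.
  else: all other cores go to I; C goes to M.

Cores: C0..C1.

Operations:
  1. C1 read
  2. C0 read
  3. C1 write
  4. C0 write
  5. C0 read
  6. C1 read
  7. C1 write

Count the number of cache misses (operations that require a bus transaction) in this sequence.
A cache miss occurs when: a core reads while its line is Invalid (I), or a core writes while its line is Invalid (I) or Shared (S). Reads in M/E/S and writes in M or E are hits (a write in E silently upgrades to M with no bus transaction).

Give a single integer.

Op 1: C1 read [C1 read from I: no other sharers -> C1=E (exclusive)] -> [I,E] [MISS #1: read from I]
Op 2: C0 read [C0 read from I: others=['C1=E'] -> C0=S, others downsized to S] -> [S,S] [MISS #2: read from I]
Op 3: C1 write [C1 write: invalidate ['C0=S'] -> C1=M] -> [I,M] [MISS #3: write from S]
Op 4: C0 write [C0 write: invalidate ['C1=M'] -> C0=M] -> [M,I] [MISS #4: write from I]
Op 5: C0 read [C0 read: already in M, no change] -> [M,I] [hit: read from M]
Op 6: C1 read [C1 read from I: others=['C0=M'] -> C1=S, others downsized to S] -> [S,S] [MISS #5: read from I]
Op 7: C1 write [C1 write: invalidate ['C0=S'] -> C1=M] -> [I,M] [MISS #6: write from S]

Answer: 6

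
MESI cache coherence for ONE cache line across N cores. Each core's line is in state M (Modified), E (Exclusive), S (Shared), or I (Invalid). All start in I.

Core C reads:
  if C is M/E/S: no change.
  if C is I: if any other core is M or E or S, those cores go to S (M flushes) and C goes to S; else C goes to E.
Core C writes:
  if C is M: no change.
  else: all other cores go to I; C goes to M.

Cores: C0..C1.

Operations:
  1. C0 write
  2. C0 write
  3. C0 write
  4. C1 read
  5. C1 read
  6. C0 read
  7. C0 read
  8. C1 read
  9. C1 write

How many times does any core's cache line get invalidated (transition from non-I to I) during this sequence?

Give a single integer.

Op 1: C0 write [C0 write: invalidate none -> C0=M] -> [M,I] (invalidations this op: 0; running total: 0)
Op 2: C0 write [C0 write: already M (modified), no change] -> [M,I] (invalidations this op: 0; running total: 0)
Op 3: C0 write [C0 write: already M (modified), no change] -> [M,I] (invalidations this op: 0; running total: 0)
Op 4: C1 read [C1 read from I: others=['C0=M'] -> C1=S, others downsized to S] -> [S,S] (invalidations this op: 0; running total: 0)
Op 5: C1 read [C1 read: already in S, no change] -> [S,S] (invalidations this op: 0; running total: 0)
Op 6: C0 read [C0 read: already in S, no change] -> [S,S] (invalidations this op: 0; running total: 0)
Op 7: C0 read [C0 read: already in S, no change] -> [S,S] (invalidations this op: 0; running total: 0)
Op 8: C1 read [C1 read: already in S, no change] -> [S,S] (invalidations this op: 0; running total: 0)
Op 9: C1 write [C1 write: invalidate ['C0=S'] -> C1=M] -> [I,M] (invalidations this op: 1; running total: 1)

Answer: 1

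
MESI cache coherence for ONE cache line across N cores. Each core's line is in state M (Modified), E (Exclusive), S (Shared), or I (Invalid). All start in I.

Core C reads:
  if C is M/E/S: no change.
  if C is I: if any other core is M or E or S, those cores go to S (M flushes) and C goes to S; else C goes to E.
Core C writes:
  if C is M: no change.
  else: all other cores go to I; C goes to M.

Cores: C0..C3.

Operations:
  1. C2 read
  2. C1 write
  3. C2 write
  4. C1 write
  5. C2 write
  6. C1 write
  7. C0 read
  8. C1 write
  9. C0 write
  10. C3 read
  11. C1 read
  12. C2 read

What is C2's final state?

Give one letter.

Answer: S

Derivation:
Op 1: C2 read [C2 read from I: no other sharers -> C2=E (exclusive)] -> [I,I,E,I]
Op 2: C1 write [C1 write: invalidate ['C2=E'] -> C1=M] -> [I,M,I,I]
Op 3: C2 write [C2 write: invalidate ['C1=M'] -> C2=M] -> [I,I,M,I]
Op 4: C1 write [C1 write: invalidate ['C2=M'] -> C1=M] -> [I,M,I,I]
Op 5: C2 write [C2 write: invalidate ['C1=M'] -> C2=M] -> [I,I,M,I]
Op 6: C1 write [C1 write: invalidate ['C2=M'] -> C1=M] -> [I,M,I,I]
Op 7: C0 read [C0 read from I: others=['C1=M'] -> C0=S, others downsized to S] -> [S,S,I,I]
Op 8: C1 write [C1 write: invalidate ['C0=S'] -> C1=M] -> [I,M,I,I]
Op 9: C0 write [C0 write: invalidate ['C1=M'] -> C0=M] -> [M,I,I,I]
Op 10: C3 read [C3 read from I: others=['C0=M'] -> C3=S, others downsized to S] -> [S,I,I,S]
Op 11: C1 read [C1 read from I: others=['C0=S', 'C3=S'] -> C1=S, others downsized to S] -> [S,S,I,S]
Op 12: C2 read [C2 read from I: others=['C0=S', 'C1=S', 'C3=S'] -> C2=S, others downsized to S] -> [S,S,S,S]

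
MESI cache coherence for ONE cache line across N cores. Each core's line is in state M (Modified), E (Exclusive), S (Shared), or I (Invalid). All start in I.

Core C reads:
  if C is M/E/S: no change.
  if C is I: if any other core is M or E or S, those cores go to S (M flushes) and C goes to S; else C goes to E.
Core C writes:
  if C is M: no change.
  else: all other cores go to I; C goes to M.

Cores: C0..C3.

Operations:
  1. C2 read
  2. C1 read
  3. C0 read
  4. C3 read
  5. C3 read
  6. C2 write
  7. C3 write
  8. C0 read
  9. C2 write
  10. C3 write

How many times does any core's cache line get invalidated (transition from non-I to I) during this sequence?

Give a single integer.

Op 1: C2 read [C2 read from I: no other sharers -> C2=E (exclusive)] -> [I,I,E,I] (invalidations this op: 0; running total: 0)
Op 2: C1 read [C1 read from I: others=['C2=E'] -> C1=S, others downsized to S] -> [I,S,S,I] (invalidations this op: 0; running total: 0)
Op 3: C0 read [C0 read from I: others=['C1=S', 'C2=S'] -> C0=S, others downsized to S] -> [S,S,S,I] (invalidations this op: 0; running total: 0)
Op 4: C3 read [C3 read from I: others=['C0=S', 'C1=S', 'C2=S'] -> C3=S, others downsized to S] -> [S,S,S,S] (invalidations this op: 0; running total: 0)
Op 5: C3 read [C3 read: already in S, no change] -> [S,S,S,S] (invalidations this op: 0; running total: 0)
Op 6: C2 write [C2 write: invalidate ['C0=S', 'C1=S', 'C3=S'] -> C2=M] -> [I,I,M,I] (invalidations this op: 3; running total: 3)
Op 7: C3 write [C3 write: invalidate ['C2=M'] -> C3=M] -> [I,I,I,M] (invalidations this op: 1; running total: 4)
Op 8: C0 read [C0 read from I: others=['C3=M'] -> C0=S, others downsized to S] -> [S,I,I,S] (invalidations this op: 0; running total: 4)
Op 9: C2 write [C2 write: invalidate ['C0=S', 'C3=S'] -> C2=M] -> [I,I,M,I] (invalidations this op: 2; running total: 6)
Op 10: C3 write [C3 write: invalidate ['C2=M'] -> C3=M] -> [I,I,I,M] (invalidations this op: 1; running total: 7)

Answer: 7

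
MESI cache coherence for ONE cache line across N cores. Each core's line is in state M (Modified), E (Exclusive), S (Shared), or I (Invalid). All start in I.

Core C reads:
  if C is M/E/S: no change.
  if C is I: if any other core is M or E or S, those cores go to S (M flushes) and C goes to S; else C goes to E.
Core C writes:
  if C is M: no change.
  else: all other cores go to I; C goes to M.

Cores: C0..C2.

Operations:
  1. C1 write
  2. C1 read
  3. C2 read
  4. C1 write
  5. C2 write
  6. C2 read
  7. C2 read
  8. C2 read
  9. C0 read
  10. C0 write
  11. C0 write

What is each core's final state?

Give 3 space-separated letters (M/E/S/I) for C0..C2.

Op 1: C1 write [C1 write: invalidate none -> C1=M] -> [I,M,I]
Op 2: C1 read [C1 read: already in M, no change] -> [I,M,I]
Op 3: C2 read [C2 read from I: others=['C1=M'] -> C2=S, others downsized to S] -> [I,S,S]
Op 4: C1 write [C1 write: invalidate ['C2=S'] -> C1=M] -> [I,M,I]
Op 5: C2 write [C2 write: invalidate ['C1=M'] -> C2=M] -> [I,I,M]
Op 6: C2 read [C2 read: already in M, no change] -> [I,I,M]
Op 7: C2 read [C2 read: already in M, no change] -> [I,I,M]
Op 8: C2 read [C2 read: already in M, no change] -> [I,I,M]
Op 9: C0 read [C0 read from I: others=['C2=M'] -> C0=S, others downsized to S] -> [S,I,S]
Op 10: C0 write [C0 write: invalidate ['C2=S'] -> C0=M] -> [M,I,I]
Op 11: C0 write [C0 write: already M (modified), no change] -> [M,I,I]

Answer: M I I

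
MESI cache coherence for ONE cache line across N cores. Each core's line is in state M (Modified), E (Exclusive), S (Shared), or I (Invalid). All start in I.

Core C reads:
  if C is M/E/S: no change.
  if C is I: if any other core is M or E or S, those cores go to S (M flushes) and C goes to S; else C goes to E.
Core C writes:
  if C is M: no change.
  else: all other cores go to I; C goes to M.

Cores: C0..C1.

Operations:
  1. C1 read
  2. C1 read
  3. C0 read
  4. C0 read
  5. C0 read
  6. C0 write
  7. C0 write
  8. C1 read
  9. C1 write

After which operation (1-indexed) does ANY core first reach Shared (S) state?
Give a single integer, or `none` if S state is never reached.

Answer: 3

Derivation:
Op 1: C1 read [C1 read from I: no other sharers -> C1=E (exclusive)] -> [I,E]
Op 2: C1 read [C1 read: already in E, no change] -> [I,E]
Op 3: C0 read [C0 read from I: others=['C1=E'] -> C0=S, others downsized to S] -> [S,S]
  -> First S state at op 3; remaining ops need not be traced.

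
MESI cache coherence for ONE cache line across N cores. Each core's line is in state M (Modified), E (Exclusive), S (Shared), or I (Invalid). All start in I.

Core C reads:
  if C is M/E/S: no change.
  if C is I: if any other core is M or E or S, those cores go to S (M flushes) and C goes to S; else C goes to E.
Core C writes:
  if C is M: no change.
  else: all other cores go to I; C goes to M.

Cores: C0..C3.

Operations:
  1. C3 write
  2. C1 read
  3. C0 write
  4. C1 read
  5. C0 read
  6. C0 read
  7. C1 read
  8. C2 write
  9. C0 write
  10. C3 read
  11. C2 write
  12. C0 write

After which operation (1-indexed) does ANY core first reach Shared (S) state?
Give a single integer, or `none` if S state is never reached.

Op 1: C3 write [C3 write: invalidate none -> C3=M] -> [I,I,I,M]
Op 2: C1 read [C1 read from I: others=['C3=M'] -> C1=S, others downsized to S] -> [I,S,I,S]
  -> First S state at op 2; remaining ops need not be traced.

Answer: 2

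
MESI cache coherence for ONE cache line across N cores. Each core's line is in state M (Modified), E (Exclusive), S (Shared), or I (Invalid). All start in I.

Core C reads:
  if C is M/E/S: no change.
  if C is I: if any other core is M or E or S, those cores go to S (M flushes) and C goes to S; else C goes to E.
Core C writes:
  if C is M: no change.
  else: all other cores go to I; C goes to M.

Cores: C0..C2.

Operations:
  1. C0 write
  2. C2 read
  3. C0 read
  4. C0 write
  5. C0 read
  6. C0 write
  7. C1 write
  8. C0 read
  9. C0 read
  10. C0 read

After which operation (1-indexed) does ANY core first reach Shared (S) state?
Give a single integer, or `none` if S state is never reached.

Op 1: C0 write [C0 write: invalidate none -> C0=M] -> [M,I,I]
Op 2: C2 read [C2 read from I: others=['C0=M'] -> C2=S, others downsized to S] -> [S,I,S]
  -> First S state at op 2; remaining ops need not be traced.

Answer: 2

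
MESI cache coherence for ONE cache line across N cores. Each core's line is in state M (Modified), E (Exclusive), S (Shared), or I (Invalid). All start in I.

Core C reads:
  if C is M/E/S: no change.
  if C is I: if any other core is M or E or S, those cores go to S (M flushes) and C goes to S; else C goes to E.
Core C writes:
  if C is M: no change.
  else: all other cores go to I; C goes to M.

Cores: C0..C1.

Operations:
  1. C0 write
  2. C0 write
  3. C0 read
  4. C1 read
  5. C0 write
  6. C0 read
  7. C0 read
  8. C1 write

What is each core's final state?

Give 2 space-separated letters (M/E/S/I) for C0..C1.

Op 1: C0 write [C0 write: invalidate none -> C0=M] -> [M,I]
Op 2: C0 write [C0 write: already M (modified), no change] -> [M,I]
Op 3: C0 read [C0 read: already in M, no change] -> [M,I]
Op 4: C1 read [C1 read from I: others=['C0=M'] -> C1=S, others downsized to S] -> [S,S]
Op 5: C0 write [C0 write: invalidate ['C1=S'] -> C0=M] -> [M,I]
Op 6: C0 read [C0 read: already in M, no change] -> [M,I]
Op 7: C0 read [C0 read: already in M, no change] -> [M,I]
Op 8: C1 write [C1 write: invalidate ['C0=M'] -> C1=M] -> [I,M]

Answer: I M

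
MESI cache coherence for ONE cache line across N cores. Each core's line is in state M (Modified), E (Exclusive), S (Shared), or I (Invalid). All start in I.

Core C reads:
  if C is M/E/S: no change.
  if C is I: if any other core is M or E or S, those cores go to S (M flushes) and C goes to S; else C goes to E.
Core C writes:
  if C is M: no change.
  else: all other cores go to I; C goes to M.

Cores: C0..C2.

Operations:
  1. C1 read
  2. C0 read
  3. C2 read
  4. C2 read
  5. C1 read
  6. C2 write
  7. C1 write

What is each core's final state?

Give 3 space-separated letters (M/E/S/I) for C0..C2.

Op 1: C1 read [C1 read from I: no other sharers -> C1=E (exclusive)] -> [I,E,I]
Op 2: C0 read [C0 read from I: others=['C1=E'] -> C0=S, others downsized to S] -> [S,S,I]
Op 3: C2 read [C2 read from I: others=['C0=S', 'C1=S'] -> C2=S, others downsized to S] -> [S,S,S]
Op 4: C2 read [C2 read: already in S, no change] -> [S,S,S]
Op 5: C1 read [C1 read: already in S, no change] -> [S,S,S]
Op 6: C2 write [C2 write: invalidate ['C0=S', 'C1=S'] -> C2=M] -> [I,I,M]
Op 7: C1 write [C1 write: invalidate ['C2=M'] -> C1=M] -> [I,M,I]

Answer: I M I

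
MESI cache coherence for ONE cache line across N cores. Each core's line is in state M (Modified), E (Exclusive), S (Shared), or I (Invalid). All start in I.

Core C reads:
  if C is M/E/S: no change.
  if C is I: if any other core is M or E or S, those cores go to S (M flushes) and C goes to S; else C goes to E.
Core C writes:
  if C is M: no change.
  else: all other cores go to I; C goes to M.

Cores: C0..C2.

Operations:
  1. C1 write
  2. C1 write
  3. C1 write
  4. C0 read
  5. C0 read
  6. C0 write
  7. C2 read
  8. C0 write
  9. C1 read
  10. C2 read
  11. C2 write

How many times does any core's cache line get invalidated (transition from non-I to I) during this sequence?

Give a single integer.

Op 1: C1 write [C1 write: invalidate none -> C1=M] -> [I,M,I] (invalidations this op: 0; running total: 0)
Op 2: C1 write [C1 write: already M (modified), no change] -> [I,M,I] (invalidations this op: 0; running total: 0)
Op 3: C1 write [C1 write: already M (modified), no change] -> [I,M,I] (invalidations this op: 0; running total: 0)
Op 4: C0 read [C0 read from I: others=['C1=M'] -> C0=S, others downsized to S] -> [S,S,I] (invalidations this op: 0; running total: 0)
Op 5: C0 read [C0 read: already in S, no change] -> [S,S,I] (invalidations this op: 0; running total: 0)
Op 6: C0 write [C0 write: invalidate ['C1=S'] -> C0=M] -> [M,I,I] (invalidations this op: 1; running total: 1)
Op 7: C2 read [C2 read from I: others=['C0=M'] -> C2=S, others downsized to S] -> [S,I,S] (invalidations this op: 0; running total: 1)
Op 8: C0 write [C0 write: invalidate ['C2=S'] -> C0=M] -> [M,I,I] (invalidations this op: 1; running total: 2)
Op 9: C1 read [C1 read from I: others=['C0=M'] -> C1=S, others downsized to S] -> [S,S,I] (invalidations this op: 0; running total: 2)
Op 10: C2 read [C2 read from I: others=['C0=S', 'C1=S'] -> C2=S, others downsized to S] -> [S,S,S] (invalidations this op: 0; running total: 2)
Op 11: C2 write [C2 write: invalidate ['C0=S', 'C1=S'] -> C2=M] -> [I,I,M] (invalidations this op: 2; running total: 4)

Answer: 4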